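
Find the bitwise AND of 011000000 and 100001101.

AND: 1 only when both bits are 1
  011000000
& 100001101
-----------
  000000000
Decimal: 192 & 269 = 0



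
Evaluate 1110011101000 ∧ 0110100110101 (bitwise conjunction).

AND: 1 only when both bits are 1
  1110011101000
& 0110100110101
---------------
  0110000100000
Decimal: 7400 & 3381 = 3104



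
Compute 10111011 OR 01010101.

OR: 1 when either bit is 1
  10111011
| 01010101
----------
  11111111
Decimal: 187 | 85 = 255



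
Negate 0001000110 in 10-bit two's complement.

Original: 0001000110
Step 1 - Invert all bits: 1110111001
Step 2 - Add 1: 1110111010
Verification: 0001000110 + 1110111010 = 10000000000; discarding the end carry (carry out of the top bit) leaves the 10-bit value 0000000000, as required for x + (-x)



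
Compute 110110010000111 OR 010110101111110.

OR: 1 when either bit is 1
  110110010000111
| 010110101111110
-----------------
  110110111111111
Decimal: 27783 | 11646 = 28159



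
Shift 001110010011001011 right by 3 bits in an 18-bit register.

Original: 001110010011001011 (decimal 58571)
Shift right by 3 positions
Drop the 3 low bits; fill with zeros on the left
Result: 000001110010011001 (decimal 7321)
Equivalent: 58571 >> 3 = 58571 ÷ 2^3 = 7321



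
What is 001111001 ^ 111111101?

XOR: 1 when bits differ
  001111001
^ 111111101
-----------
  110000100
Decimal: 121 ^ 509 = 388



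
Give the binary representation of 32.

Using repeated division by 2:
32 ÷ 2 = 16 remainder 0
16 ÷ 2 = 8 remainder 0
8 ÷ 2 = 4 remainder 0
4 ÷ 2 = 2 remainder 0
2 ÷ 2 = 1 remainder 0
1 ÷ 2 = 0 remainder 1
Reading remainders bottom to top: 100000



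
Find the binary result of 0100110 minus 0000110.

Method 1 - Direct subtraction (column by column from the right: bit − bit − borrow-in; if negative, add 2 and borrow 1 from the next column):
borrow: 0000000
        0100110
-       0000110
---------------
        0100000

Method 2 - Add two's complement:
Two's complement of 0000110: invert → 1111001, add 1 → 1111010
  0100110
+ 1111010
---------
 10100000  (end carry out of the top bit = 1)
Discarding the end carry: 0100000
Decimal check:
  0100110 = 32 + 4 + 2 = 38
  0000110 = 4 + 2 = 6
  38 - 6 = 32, and 0100000 = 32 ✓



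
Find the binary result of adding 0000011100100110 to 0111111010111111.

Add column by column from the right: bit + bit + carry-in; write the sum mod 2, carry 1 when the sum is 2 or 3.
carry:  1111110001111100
        0000011100100110
+       0111111010111111
------------------------
       01000010111100101
(the carry out of the leftmost column, 0, becomes the leading bit)
Decimal check:
  0000011100100110 = 1024 + 512 + 256 + 32 + 4 + 2 = 1830
  0111111010111111 = 16384 + 8192 + 4096 + 2048 + 1024 + 512 + 128 + 32 + 16 + 8 + 4 + 2 + 1 = 32447
  1830 + 32447 = 34277, and 01000010111100101 = 32768 + 1024 + 256 + 128 + 64 + 32 + 4 + 1 = 34277 ✓



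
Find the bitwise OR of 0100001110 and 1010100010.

OR: 1 when either bit is 1
  0100001110
| 1010100010
------------
  1110101110
Decimal: 270 | 674 = 942



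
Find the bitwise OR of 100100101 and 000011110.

OR: 1 when either bit is 1
  100100101
| 000011110
-----------
  100111111
Decimal: 293 | 30 = 319



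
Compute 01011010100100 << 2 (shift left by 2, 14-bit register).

Original: 01011010100100 (decimal 5796)
Shift left by 2 positions
Append 2 zeros on the right and drop the 2 high bits that overflow the 14-bit width
Result: 01101010010000 (decimal 6800)
Equivalent: 5796 << 2 = 5796 × 2^2 = 23184, truncated to 14 bits = 6800



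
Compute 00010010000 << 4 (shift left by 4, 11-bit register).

Original: 00010010000 (decimal 144)
Shift left by 4 positions
Append 4 zeros on the right and drop the 4 high bits that overflow the 11-bit width
Result: 00100000000 (decimal 256)
Equivalent: 144 << 4 = 144 × 2^4 = 2304, truncated to 11 bits = 256



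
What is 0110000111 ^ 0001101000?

XOR: 1 when bits differ
  0110000111
^ 0001101000
------------
  0111101111
Decimal: 391 ^ 104 = 495



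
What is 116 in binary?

Using repeated division by 2:
116 ÷ 2 = 58 remainder 0
58 ÷ 2 = 29 remainder 0
29 ÷ 2 = 14 remainder 1
14 ÷ 2 = 7 remainder 0
7 ÷ 2 = 3 remainder 1
3 ÷ 2 = 1 remainder 1
1 ÷ 2 = 0 remainder 1
Reading remainders bottom to top: 1110100



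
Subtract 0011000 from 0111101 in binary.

Method 1 - Direct subtraction (column by column from the right: bit − bit − borrow-in; if negative, add 2 and borrow 1 from the next column):
borrow: 0000000
        0111101
-       0011000
---------------
        0100101

Method 2 - Add two's complement:
Two's complement of 0011000: invert → 1100111, add 1 → 1101000
  0111101
+ 1101000
---------
 10100101  (end carry out of the top bit = 1)
Discarding the end carry: 0100101
Decimal check:
  0111101 = 32 + 16 + 8 + 4 + 1 = 61
  0011000 = 16 + 8 = 24
  61 - 24 = 37, and 0100101 = 32 + 4 + 1 = 37 ✓



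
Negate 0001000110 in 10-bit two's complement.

Original: 0001000110
Step 1 - Invert all bits: 1110111001
Step 2 - Add 1: 1110111010
Verification: 0001000110 + 1110111010 = 10000000000; discarding the end carry (carry out of the top bit) leaves the 10-bit value 0000000000, as required for x + (-x)



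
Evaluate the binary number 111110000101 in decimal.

Sum of powers of 2 for each 1-bit:
2^0 + 2^2 + 2^7 + 2^8 + 2^9 + 2^10 + 2^11
= 1 + 4 + 128 + 256 + 512 + 1024 + 2048
= 3973



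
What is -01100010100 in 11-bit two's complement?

Original: 01100010100
Step 1 - Invert all bits: 10011101011
Step 2 - Add 1: 10011101100
Verification: 01100010100 + 10011101100 = 100000000000; discarding the end carry (carry out of the top bit) leaves the 11-bit value 00000000000, as required for x + (-x)



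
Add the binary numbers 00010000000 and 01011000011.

Add column by column from the right: bit + bit + carry-in; write the sum mod 2, carry 1 when the sum is 2 or 3.
carry:  00100000000
        00010000000
+       01011000011
-------------------
       001101000011
(the carry out of the leftmost column, 0, becomes the leading bit)
Decimal check:
  00010000000 = 128
  01011000011 = 512 + 128 + 64 + 2 + 1 = 707
  128 + 707 = 835, and 001101000011 = 512 + 256 + 64 + 2 + 1 = 835 ✓



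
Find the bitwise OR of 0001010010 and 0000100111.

OR: 1 when either bit is 1
  0001010010
| 0000100111
------------
  0001110111
Decimal: 82 | 39 = 119



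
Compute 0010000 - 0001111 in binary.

Method 1 - Direct subtraction (column by column from the right: bit − bit − borrow-in; if negative, add 2 and borrow 1 from the next column):
borrow: 0011110
        0010000
-       0001111
---------------
        0000001

Method 2 - Add two's complement:
Two's complement of 0001111: invert → 1110000, add 1 → 1110001
  0010000
+ 1110001
---------
 10000001  (end carry out of the top bit = 1)
Discarding the end carry: 0000001
Decimal check:
  0010000 = 16
  0001111 = 8 + 4 + 2 + 1 = 15
  16 - 15 = 1, and 0000001 = 1 ✓



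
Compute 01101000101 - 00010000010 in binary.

Method 1 - Direct subtraction (column by column from the right: bit − bit − borrow-in; if negative, add 2 and borrow 1 from the next column):
borrow: 00100000100
        01101000101
-       00010000010
-------------------
        01011000011

Method 2 - Add two's complement:
Two's complement of 00010000010: invert → 11101111101, add 1 → 11101111110
  01101000101
+ 11101111110
-------------
 101011000011  (end carry out of the top bit = 1)
Discarding the end carry: 01011000011
Decimal check:
  01101000101 = 512 + 256 + 64 + 4 + 1 = 837
  00010000010 = 128 + 2 = 130
  837 - 130 = 707, and 01011000011 = 512 + 128 + 64 + 2 + 1 = 707 ✓



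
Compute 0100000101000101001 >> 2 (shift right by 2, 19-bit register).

Original: 0100000101000101001 (decimal 133673)
Shift right by 2 positions
Drop the 2 low bits; fill with zeros on the left
Result: 0001000001010001010 (decimal 33418)
Equivalent: 133673 >> 2 = 133673 ÷ 2^2 = 33418



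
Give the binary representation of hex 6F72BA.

Convert each hex digit to 4 bits:
  6 = 0110
  F = 1111
  7 = 0111
  2 = 0010
  B = 1011
  A = 1010
Concatenate: 011011110111001010111010



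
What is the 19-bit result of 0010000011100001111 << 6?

Original: 0010000011100001111 (decimal 67343)
Shift left by 6 positions
Append 6 zeros on the right and drop the 6 high bits that overflow the 19-bit width
Result: 0011100001111000000 (decimal 115648)
Equivalent: 67343 << 6 = 67343 × 2^6 = 4309952, truncated to 19 bits = 115648



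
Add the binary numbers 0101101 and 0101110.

Add column by column from the right: bit + bit + carry-in; write the sum mod 2, carry 1 when the sum is 2 or 3.
carry:  1011000
        0101101
+       0101110
---------------
       01011011
(the carry out of the leftmost column, 0, becomes the leading bit)
Decimal check:
  0101101 = 32 + 8 + 4 + 1 = 45
  0101110 = 32 + 8 + 4 + 2 = 46
  45 + 46 = 91, and 01011011 = 64 + 16 + 8 + 2 + 1 = 91 ✓



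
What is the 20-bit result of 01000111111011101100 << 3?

Original: 01000111111011101100 (decimal 294636)
Shift left by 3 positions
Append 3 zeros on the right and drop the 3 high bits that overflow the 20-bit width
Result: 00111111011101100000 (decimal 259936)
Equivalent: 294636 << 3 = 294636 × 2^3 = 2357088, truncated to 20 bits = 259936



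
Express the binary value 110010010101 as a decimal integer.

Sum of powers of 2 for each 1-bit:
2^0 + 2^2 + 2^4 + 2^7 + 2^10 + 2^11
= 1 + 4 + 16 + 128 + 1024 + 2048
= 3221



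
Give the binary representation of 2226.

Using repeated division by 2:
2226 ÷ 2 = 1113 remainder 0
1113 ÷ 2 = 556 remainder 1
556 ÷ 2 = 278 remainder 0
278 ÷ 2 = 139 remainder 0
139 ÷ 2 = 69 remainder 1
69 ÷ 2 = 34 remainder 1
34 ÷ 2 = 17 remainder 0
17 ÷ 2 = 8 remainder 1
8 ÷ 2 = 4 remainder 0
4 ÷ 2 = 2 remainder 0
2 ÷ 2 = 1 remainder 0
1 ÷ 2 = 0 remainder 1
Reading remainders bottom to top: 100010110010



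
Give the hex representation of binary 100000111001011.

Group into 4-bit nibbles from right:
  0100 = 4
  0001 = 1
  1100 = C
  1011 = B
Result: 41CB



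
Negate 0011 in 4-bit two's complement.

Original: 0011
Step 1 - Invert all bits: 1100
Step 2 - Add 1: 1101
Verification: 0011 + 1101 = 10000; discarding the end carry (carry out of the top bit) leaves the 4-bit value 0000, as required for x + (-x)



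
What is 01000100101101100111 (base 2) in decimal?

Sum of powers of 2 for each 1-bit:
2^0 + 2^1 + 2^2 + 2^5 + 2^6 + 2^8 + 2^9 + 2^11 + 2^14 + 2^18
= 1 + 2 + 4 + 32 + 64 + 256 + 512 + 2048 + 16384 + 262144
= 281447



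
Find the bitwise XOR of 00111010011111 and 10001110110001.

XOR: 1 when bits differ
  00111010011111
^ 10001110110001
----------------
  10110100101110
Decimal: 3743 ^ 9137 = 11566



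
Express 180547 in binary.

Using repeated division by 2:
180547 ÷ 2 = 90273 remainder 1
90273 ÷ 2 = 45136 remainder 1
45136 ÷ 2 = 22568 remainder 0
22568 ÷ 2 = 11284 remainder 0
11284 ÷ 2 = 5642 remainder 0
5642 ÷ 2 = 2821 remainder 0
2821 ÷ 2 = 1410 remainder 1
1410 ÷ 2 = 705 remainder 0
705 ÷ 2 = 352 remainder 1
352 ÷ 2 = 176 remainder 0
176 ÷ 2 = 88 remainder 0
88 ÷ 2 = 44 remainder 0
44 ÷ 2 = 22 remainder 0
22 ÷ 2 = 11 remainder 0
11 ÷ 2 = 5 remainder 1
5 ÷ 2 = 2 remainder 1
2 ÷ 2 = 1 remainder 0
1 ÷ 2 = 0 remainder 1
Reading remainders bottom to top: 101100000101000011



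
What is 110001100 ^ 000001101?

XOR: 1 when bits differ
  110001100
^ 000001101
-----------
  110000001
Decimal: 396 ^ 13 = 385



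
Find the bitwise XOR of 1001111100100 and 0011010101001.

XOR: 1 when bits differ
  1001111100100
^ 0011010101001
---------------
  1010101001101
Decimal: 5092 ^ 1705 = 5453



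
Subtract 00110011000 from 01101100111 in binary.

Method 1 - Direct subtraction (column by column from the right: bit − bit − borrow-in; if negative, add 2 and borrow 1 from the next column):
borrow: 01100110000
        01101100111
-       00110011000
-------------------
        00111001111

Method 2 - Add two's complement:
Two's complement of 00110011000: invert → 11001100111, add 1 → 11001101000
  01101100111
+ 11001101000
-------------
 100111001111  (end carry out of the top bit = 1)
Discarding the end carry: 00111001111
Decimal check:
  01101100111 = 512 + 256 + 64 + 32 + 4 + 2 + 1 = 871
  00110011000 = 256 + 128 + 16 + 8 = 408
  871 - 408 = 463, and 00111001111 = 256 + 128 + 64 + 8 + 4 + 2 + 1 = 463 ✓



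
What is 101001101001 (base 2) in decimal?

Sum of powers of 2 for each 1-bit:
2^0 + 2^3 + 2^5 + 2^6 + 2^9 + 2^11
= 1 + 8 + 32 + 64 + 512 + 2048
= 2665



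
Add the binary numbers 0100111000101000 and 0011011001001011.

Add column by column from the right: bit + bit + carry-in; write the sum mod 2, carry 1 when the sum is 2 or 3.
carry:  1111110000010000
        0100111000101000
+       0011011001001011
------------------------
       01000010001110011
(the carry out of the leftmost column, 0, becomes the leading bit)
Decimal check:
  0100111000101000 = 16384 + 2048 + 1024 + 512 + 32 + 8 = 20008
  0011011001001011 = 8192 + 4096 + 1024 + 512 + 64 + 8 + 2 + 1 = 13899
  20008 + 13899 = 33907, and 01000010001110011 = 32768 + 1024 + 64 + 32 + 16 + 2 + 1 = 33907 ✓



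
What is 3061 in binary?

Using repeated division by 2:
3061 ÷ 2 = 1530 remainder 1
1530 ÷ 2 = 765 remainder 0
765 ÷ 2 = 382 remainder 1
382 ÷ 2 = 191 remainder 0
191 ÷ 2 = 95 remainder 1
95 ÷ 2 = 47 remainder 1
47 ÷ 2 = 23 remainder 1
23 ÷ 2 = 11 remainder 1
11 ÷ 2 = 5 remainder 1
5 ÷ 2 = 2 remainder 1
2 ÷ 2 = 1 remainder 0
1 ÷ 2 = 0 remainder 1
Reading remainders bottom to top: 101111110101



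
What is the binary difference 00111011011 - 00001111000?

Method 1 - Direct subtraction (column by column from the right: bit − bit − borrow-in; if negative, add 2 and borrow 1 from the next column):
borrow: 00011000000
        00111011011
-       00001111000
-------------------
        00101100011

Method 2 - Add two's complement:
Two's complement of 00001111000: invert → 11110000111, add 1 → 11110001000
  00111011011
+ 11110001000
-------------
 100101100011  (end carry out of the top bit = 1)
Discarding the end carry: 00101100011
Decimal check:
  00111011011 = 256 + 128 + 64 + 16 + 8 + 2 + 1 = 475
  00001111000 = 64 + 32 + 16 + 8 = 120
  475 - 120 = 355, and 00101100011 = 256 + 64 + 32 + 2 + 1 = 355 ✓



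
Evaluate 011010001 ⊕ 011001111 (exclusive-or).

XOR: 1 when bits differ
  011010001
^ 011001111
-----------
  000011110
Decimal: 209 ^ 207 = 30



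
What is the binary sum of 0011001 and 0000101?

Add column by column from the right: bit + bit + carry-in; write the sum mod 2, carry 1 when the sum is 2 or 3.
carry:  0000010
        0011001
+       0000101
---------------
       00011110
(the carry out of the leftmost column, 0, becomes the leading bit)
Decimal check:
  0011001 = 16 + 8 + 1 = 25
  0000101 = 4 + 1 = 5
  25 + 5 = 30, and 00011110 = 16 + 8 + 4 + 2 = 30 ✓



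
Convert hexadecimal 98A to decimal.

Expand by place value (powers of 16):
Digit values: A = 10
98A = 9 × 16^2 + 8 × 16^1 + 10 × 16^0
= 9 × 256 + 8 × 16 + 10 × 1
= 2304 + 128 + 10
= 2442



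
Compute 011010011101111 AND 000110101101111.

AND: 1 only when both bits are 1
  011010011101111
& 000110101101111
-----------------
  000010001101111
Decimal: 13551 & 3439 = 1135



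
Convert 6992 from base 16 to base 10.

Expand by place value (powers of 16):
6992 = 6 × 16^3 + 9 × 16^2 + 9 × 16^1 + 2 × 16^0
= 6 × 4096 + 9 × 256 + 9 × 16 + 2 × 1
= 24576 + 2304 + 144 + 2
= 27026



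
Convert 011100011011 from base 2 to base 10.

Sum of powers of 2 for each 1-bit:
2^0 + 2^1 + 2^3 + 2^4 + 2^8 + 2^9 + 2^10
= 1 + 2 + 8 + 16 + 256 + 512 + 1024
= 1819



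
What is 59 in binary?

Using repeated division by 2:
59 ÷ 2 = 29 remainder 1
29 ÷ 2 = 14 remainder 1
14 ÷ 2 = 7 remainder 0
7 ÷ 2 = 3 remainder 1
3 ÷ 2 = 1 remainder 1
1 ÷ 2 = 0 remainder 1
Reading remainders bottom to top: 111011



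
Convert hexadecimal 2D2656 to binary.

Convert each hex digit to 4 bits:
  2 = 0010
  D = 1101
  2 = 0010
  6 = 0110
  5 = 0101
  6 = 0110
Concatenate: 001011010010011001010110



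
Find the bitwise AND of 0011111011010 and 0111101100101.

AND: 1 only when both bits are 1
  0011111011010
& 0111101100101
---------------
  0011101000000
Decimal: 2010 & 3941 = 1856



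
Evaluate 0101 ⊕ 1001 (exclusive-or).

XOR: 1 when bits differ
  0101
^ 1001
------
  1100
Decimal: 5 ^ 9 = 12



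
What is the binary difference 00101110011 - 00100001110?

Method 1 - Direct subtraction (column by column from the right: bit − bit − borrow-in; if negative, add 2 and borrow 1 from the next column):
borrow: 00000011000
        00101110011
-       00100001110
-------------------
        00001100101

Method 2 - Add two's complement:
Two's complement of 00100001110: invert → 11011110001, add 1 → 11011110010
  00101110011
+ 11011110010
-------------
 100001100101  (end carry out of the top bit = 1)
Discarding the end carry: 00001100101
Decimal check:
  00101110011 = 256 + 64 + 32 + 16 + 2 + 1 = 371
  00100001110 = 256 + 8 + 4 + 2 = 270
  371 - 270 = 101, and 00001100101 = 64 + 32 + 4 + 1 = 101 ✓



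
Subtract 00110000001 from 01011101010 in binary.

Method 1 - Direct subtraction (column by column from the right: bit − bit − borrow-in; if negative, add 2 and borrow 1 from the next column):
borrow: 01000000010
        01011101010
-       00110000001
-------------------
        00101101001

Method 2 - Add two's complement:
Two's complement of 00110000001: invert → 11001111110, add 1 → 11001111111
  01011101010
+ 11001111111
-------------
 100101101001  (end carry out of the top bit = 1)
Discarding the end carry: 00101101001
Decimal check:
  01011101010 = 512 + 128 + 64 + 32 + 8 + 2 = 746
  00110000001 = 256 + 128 + 1 = 385
  746 - 385 = 361, and 00101101001 = 256 + 64 + 32 + 8 + 1 = 361 ✓



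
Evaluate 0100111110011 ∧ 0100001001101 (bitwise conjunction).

AND: 1 only when both bits are 1
  0100111110011
& 0100001001101
---------------
  0100001000001
Decimal: 2547 & 2125 = 2113



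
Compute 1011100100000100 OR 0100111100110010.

OR: 1 when either bit is 1
  1011100100000100
| 0100111100110010
------------------
  1111111100110110
Decimal: 47364 | 20274 = 65334



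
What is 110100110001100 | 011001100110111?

OR: 1 when either bit is 1
  110100110001100
| 011001100110111
-----------------
  111101110111111
Decimal: 27020 | 13111 = 31679



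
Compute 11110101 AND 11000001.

AND: 1 only when both bits are 1
  11110101
& 11000001
----------
  11000001
Decimal: 245 & 193 = 193



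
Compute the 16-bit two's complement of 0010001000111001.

Original: 0010001000111001
Step 1 - Invert all bits: 1101110111000110
Step 2 - Add 1: 1101110111000111
Verification: 0010001000111001 + 1101110111000111 = 10000000000000000; discarding the end carry (carry out of the top bit) leaves the 16-bit value 0000000000000000, as required for x + (-x)



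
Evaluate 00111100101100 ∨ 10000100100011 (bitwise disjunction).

OR: 1 when either bit is 1
  00111100101100
| 10000100100011
----------------
  10111100101111
Decimal: 3884 | 8483 = 12079



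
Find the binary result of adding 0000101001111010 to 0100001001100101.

Add column by column from the right: bit + bit + carry-in; write the sum mod 2, carry 1 when the sum is 2 or 3.
carry:  0000010011000000
        0000101001111010
+       0100001001100101
------------------------
       00100110011011111
(the carry out of the leftmost column, 0, becomes the leading bit)
Decimal check:
  0000101001111010 = 2048 + 512 + 64 + 32 + 16 + 8 + 2 = 2682
  0100001001100101 = 16384 + 512 + 64 + 32 + 4 + 1 = 16997
  2682 + 16997 = 19679, and 00100110011011111 = 16384 + 2048 + 1024 + 128 + 64 + 16 + 8 + 4 + 2 + 1 = 19679 ✓



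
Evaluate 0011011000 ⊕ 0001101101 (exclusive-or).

XOR: 1 when bits differ
  0011011000
^ 0001101101
------------
  0010110101
Decimal: 216 ^ 109 = 181



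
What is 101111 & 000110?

AND: 1 only when both bits are 1
  101111
& 000110
--------
  000110
Decimal: 47 & 6 = 6



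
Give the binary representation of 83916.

Using repeated division by 2:
83916 ÷ 2 = 41958 remainder 0
41958 ÷ 2 = 20979 remainder 0
20979 ÷ 2 = 10489 remainder 1
10489 ÷ 2 = 5244 remainder 1
5244 ÷ 2 = 2622 remainder 0
2622 ÷ 2 = 1311 remainder 0
1311 ÷ 2 = 655 remainder 1
655 ÷ 2 = 327 remainder 1
327 ÷ 2 = 163 remainder 1
163 ÷ 2 = 81 remainder 1
81 ÷ 2 = 40 remainder 1
40 ÷ 2 = 20 remainder 0
20 ÷ 2 = 10 remainder 0
10 ÷ 2 = 5 remainder 0
5 ÷ 2 = 2 remainder 1
2 ÷ 2 = 1 remainder 0
1 ÷ 2 = 0 remainder 1
Reading remainders bottom to top: 10100011111001100



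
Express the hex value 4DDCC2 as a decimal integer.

Expand by place value (powers of 16):
Digit values: D = 13, C = 12
4DDCC2 = 4 × 16^5 + 13 × 16^4 + 13 × 16^3 + 12 × 16^2 + 12 × 16^1 + 2 × 16^0
= 4 × 1048576 + 13 × 65536 + 13 × 4096 + 12 × 256 + 12 × 16 + 2 × 1
= 4194304 + 851968 + 53248 + 3072 + 192 + 2
= 5102786



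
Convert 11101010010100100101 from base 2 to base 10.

Sum of powers of 2 for each 1-bit:
2^0 + 2^2 + 2^5 + 2^8 + 2^10 + 2^13 + 2^15 + 2^17 + 2^18 + 2^19
= 1 + 4 + 32 + 256 + 1024 + 8192 + 32768 + 131072 + 262144 + 524288
= 959781



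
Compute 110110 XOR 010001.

XOR: 1 when bits differ
  110110
^ 010001
--------
  100111
Decimal: 54 ^ 17 = 39



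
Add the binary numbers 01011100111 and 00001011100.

Add column by column from the right: bit + bit + carry-in; write the sum mod 2, carry 1 when the sum is 2 or 3.
carry:  00111111000
        01011100111
+       00001011100
-------------------
       001101000011
(the carry out of the leftmost column, 0, becomes the leading bit)
Decimal check:
  01011100111 = 512 + 128 + 64 + 32 + 4 + 2 + 1 = 743
  00001011100 = 64 + 16 + 8 + 4 = 92
  743 + 92 = 835, and 001101000011 = 512 + 256 + 64 + 2 + 1 = 835 ✓



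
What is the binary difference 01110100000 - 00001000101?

Method 1 - Direct subtraction (column by column from the right: bit − bit − borrow-in; if negative, add 2 and borrow 1 from the next column):
borrow: 00010111110
        01110100000
-       00001000101
-------------------
        01101011011

Method 2 - Add two's complement:
Two's complement of 00001000101: invert → 11110111010, add 1 → 11110111011
  01110100000
+ 11110111011
-------------
 101101011011  (end carry out of the top bit = 1)
Discarding the end carry: 01101011011
Decimal check:
  01110100000 = 512 + 256 + 128 + 32 = 928
  00001000101 = 64 + 4 + 1 = 69
  928 - 69 = 859, and 01101011011 = 512 + 256 + 64 + 16 + 8 + 2 + 1 = 859 ✓



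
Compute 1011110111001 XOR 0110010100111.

XOR: 1 when bits differ
  1011110111001
^ 0110010100111
---------------
  1101100011110
Decimal: 6073 ^ 3239 = 6942



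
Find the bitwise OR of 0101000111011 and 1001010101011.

OR: 1 when either bit is 1
  0101000111011
| 1001010101011
---------------
  1101010111011
Decimal: 2619 | 4779 = 6843



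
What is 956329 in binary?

Using repeated division by 2:
956329 ÷ 2 = 478164 remainder 1
478164 ÷ 2 = 239082 remainder 0
239082 ÷ 2 = 119541 remainder 0
119541 ÷ 2 = 59770 remainder 1
59770 ÷ 2 = 29885 remainder 0
29885 ÷ 2 = 14942 remainder 1
14942 ÷ 2 = 7471 remainder 0
7471 ÷ 2 = 3735 remainder 1
3735 ÷ 2 = 1867 remainder 1
1867 ÷ 2 = 933 remainder 1
933 ÷ 2 = 466 remainder 1
466 ÷ 2 = 233 remainder 0
233 ÷ 2 = 116 remainder 1
116 ÷ 2 = 58 remainder 0
58 ÷ 2 = 29 remainder 0
29 ÷ 2 = 14 remainder 1
14 ÷ 2 = 7 remainder 0
7 ÷ 2 = 3 remainder 1
3 ÷ 2 = 1 remainder 1
1 ÷ 2 = 0 remainder 1
Reading remainders bottom to top: 11101001011110101001



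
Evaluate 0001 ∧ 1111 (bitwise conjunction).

AND: 1 only when both bits are 1
  0001
& 1111
------
  0001
Decimal: 1 & 15 = 1



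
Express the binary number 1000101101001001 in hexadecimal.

Group into 4-bit nibbles from right:
  1000 = 8
  1011 = B
  0100 = 4
  1001 = 9
Result: 8B49



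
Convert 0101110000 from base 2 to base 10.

Sum of powers of 2 for each 1-bit:
2^4 + 2^5 + 2^6 + 2^8
= 16 + 32 + 64 + 256
= 368



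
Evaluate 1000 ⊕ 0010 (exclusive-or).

XOR: 1 when bits differ
  1000
^ 0010
------
  1010
Decimal: 8 ^ 2 = 10



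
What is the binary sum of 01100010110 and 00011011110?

Add column by column from the right: bit + bit + carry-in; write the sum mod 2, carry 1 when the sum is 2 or 3.
carry:  00000111100
        01100010110
+       00011011110
-------------------
       001111110100
(the carry out of the leftmost column, 0, becomes the leading bit)
Decimal check:
  01100010110 = 512 + 256 + 16 + 4 + 2 = 790
  00011011110 = 128 + 64 + 16 + 8 + 4 + 2 = 222
  790 + 222 = 1012, and 001111110100 = 512 + 256 + 128 + 64 + 32 + 16 + 4 = 1012 ✓



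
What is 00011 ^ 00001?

XOR: 1 when bits differ
  00011
^ 00001
-------
  00010
Decimal: 3 ^ 1 = 2



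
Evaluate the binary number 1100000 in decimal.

Sum of powers of 2 for each 1-bit:
2^5 + 2^6
= 32 + 64
= 96



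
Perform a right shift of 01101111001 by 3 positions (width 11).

Original: 01101111001 (decimal 889)
Shift right by 3 positions
Drop the 3 low bits; fill with zeros on the left
Result: 00001101111 (decimal 111)
Equivalent: 889 >> 3 = 889 ÷ 2^3 = 111



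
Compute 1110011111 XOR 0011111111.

XOR: 1 when bits differ
  1110011111
^ 0011111111
------------
  1101100000
Decimal: 927 ^ 255 = 864



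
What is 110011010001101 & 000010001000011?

AND: 1 only when both bits are 1
  110011010001101
& 000010001000011
-----------------
  000010000000001
Decimal: 26253 & 1091 = 1025



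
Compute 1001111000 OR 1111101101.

OR: 1 when either bit is 1
  1001111000
| 1111101101
------------
  1111111101
Decimal: 632 | 1005 = 1021



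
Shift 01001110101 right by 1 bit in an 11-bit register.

Original: 01001110101 (decimal 629)
Shift right by 1 position
Drop the 1 low bit; fill with zero on the left
Result: 00100111010 (decimal 314)
Equivalent: 629 >> 1 = 629 ÷ 2^1 = 314



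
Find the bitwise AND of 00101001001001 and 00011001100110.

AND: 1 only when both bits are 1
  00101001001001
& 00011001100110
----------------
  00001001000000
Decimal: 2633 & 1638 = 576



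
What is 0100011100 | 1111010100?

OR: 1 when either bit is 1
  0100011100
| 1111010100
------------
  1111011100
Decimal: 284 | 980 = 988



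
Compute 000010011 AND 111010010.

AND: 1 only when both bits are 1
  000010011
& 111010010
-----------
  000010010
Decimal: 19 & 466 = 18



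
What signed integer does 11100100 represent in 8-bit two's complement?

Binary: 11100100
Sign bit: 1 (negative)
Invert: 00011011
Add 1:  00011100
Magnitude: 00011100 = 16 + 8 + 4 = 28
Value: -28



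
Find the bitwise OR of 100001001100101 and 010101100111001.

OR: 1 when either bit is 1
  100001001100101
| 010101100111001
-----------------
  110101101111101
Decimal: 16997 | 11065 = 27517



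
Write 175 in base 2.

Using repeated division by 2:
175 ÷ 2 = 87 remainder 1
87 ÷ 2 = 43 remainder 1
43 ÷ 2 = 21 remainder 1
21 ÷ 2 = 10 remainder 1
10 ÷ 2 = 5 remainder 0
5 ÷ 2 = 2 remainder 1
2 ÷ 2 = 1 remainder 0
1 ÷ 2 = 0 remainder 1
Reading remainders bottom to top: 10101111



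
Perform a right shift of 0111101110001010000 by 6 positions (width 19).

Original: 0111101110001010000 (decimal 253008)
Shift right by 6 positions
Drop the 6 low bits; fill with zeros on the left
Result: 0000000111101110001 (decimal 3953)
Equivalent: 253008 >> 6 = 253008 ÷ 2^6 = 3953



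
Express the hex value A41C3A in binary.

Convert each hex digit to 4 bits:
  A = 1010
  4 = 0100
  1 = 0001
  C = 1100
  3 = 0011
  A = 1010
Concatenate: 101001000001110000111010



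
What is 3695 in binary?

Using repeated division by 2:
3695 ÷ 2 = 1847 remainder 1
1847 ÷ 2 = 923 remainder 1
923 ÷ 2 = 461 remainder 1
461 ÷ 2 = 230 remainder 1
230 ÷ 2 = 115 remainder 0
115 ÷ 2 = 57 remainder 1
57 ÷ 2 = 28 remainder 1
28 ÷ 2 = 14 remainder 0
14 ÷ 2 = 7 remainder 0
7 ÷ 2 = 3 remainder 1
3 ÷ 2 = 1 remainder 1
1 ÷ 2 = 0 remainder 1
Reading remainders bottom to top: 111001101111



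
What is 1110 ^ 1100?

XOR: 1 when bits differ
  1110
^ 1100
------
  0010
Decimal: 14 ^ 12 = 2



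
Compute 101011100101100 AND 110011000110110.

AND: 1 only when both bits are 1
  101011100101100
& 110011000110110
-----------------
  100011000100100
Decimal: 22316 & 26166 = 17956



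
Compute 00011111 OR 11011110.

OR: 1 when either bit is 1
  00011111
| 11011110
----------
  11011111
Decimal: 31 | 222 = 223



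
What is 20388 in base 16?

Using repeated division by 16 (digits 10–15 are A–F):
20388 ÷ 16 = 1274 remainder 4
1274 ÷ 16 = 79 remainder 10 (A)
79 ÷ 16 = 4 remainder 15 (F)
4 ÷ 16 = 0 remainder 4
Reading remainders bottom to top: 4FA4



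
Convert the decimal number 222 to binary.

Using repeated division by 2:
222 ÷ 2 = 111 remainder 0
111 ÷ 2 = 55 remainder 1
55 ÷ 2 = 27 remainder 1
27 ÷ 2 = 13 remainder 1
13 ÷ 2 = 6 remainder 1
6 ÷ 2 = 3 remainder 0
3 ÷ 2 = 1 remainder 1
1 ÷ 2 = 0 remainder 1
Reading remainders bottom to top: 11011110



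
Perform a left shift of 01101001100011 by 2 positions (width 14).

Original: 01101001100011 (decimal 6755)
Shift left by 2 positions
Append 2 zeros on the right and drop the 2 high bits that overflow the 14-bit width
Result: 10100110001100 (decimal 10636)
Equivalent: 6755 << 2 = 6755 × 2^2 = 27020, truncated to 14 bits = 10636



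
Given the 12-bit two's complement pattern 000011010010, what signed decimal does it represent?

Binary: 000011010010
Sign bit: 0 (non-negative)
Read directly as an unsigned value:
000011010010 = 128 + 64 + 16 + 2 = 210
Value: 210



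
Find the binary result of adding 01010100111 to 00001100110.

Add column by column from the right: bit + bit + carry-in; write the sum mod 2, carry 1 when the sum is 2 or 3.
carry:  00111001100
        01010100111
+       00001100110
-------------------
       001100001101
(the carry out of the leftmost column, 0, becomes the leading bit)
Decimal check:
  01010100111 = 512 + 128 + 32 + 4 + 2 + 1 = 679
  00001100110 = 64 + 32 + 4 + 2 = 102
  679 + 102 = 781, and 001100001101 = 512 + 256 + 8 + 4 + 1 = 781 ✓



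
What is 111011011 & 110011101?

AND: 1 only when both bits are 1
  111011011
& 110011101
-----------
  110011001
Decimal: 475 & 413 = 409



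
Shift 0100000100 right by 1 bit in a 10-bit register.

Original: 0100000100 (decimal 260)
Shift right by 1 position
Drop the 1 low bit; fill with zero on the left
Result: 0010000010 (decimal 130)
Equivalent: 260 >> 1 = 260 ÷ 2^1 = 130



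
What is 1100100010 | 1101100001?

OR: 1 when either bit is 1
  1100100010
| 1101100001
------------
  1101100011
Decimal: 802 | 865 = 867



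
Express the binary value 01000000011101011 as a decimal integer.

Sum of powers of 2 for each 1-bit:
2^0 + 2^1 + 2^3 + 2^5 + 2^6 + 2^7 + 2^15
= 1 + 2 + 8 + 32 + 64 + 128 + 32768
= 33003



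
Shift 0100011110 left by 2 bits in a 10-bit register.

Original: 0100011110 (decimal 286)
Shift left by 2 positions
Append 2 zeros on the right and drop the 2 high bits that overflow the 10-bit width
Result: 0001111000 (decimal 120)
Equivalent: 286 << 2 = 286 × 2^2 = 1144, truncated to 10 bits = 120



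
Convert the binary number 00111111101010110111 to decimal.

Sum of powers of 2 for each 1-bit:
2^0 + 2^1 + 2^2 + 2^4 + 2^5 + 2^7 + 2^9 + 2^11 + 2^12 + 2^13 + 2^14 + 2^15 + 2^16 + 2^17
= 1 + 2 + 4 + 16 + 32 + 128 + 512 + 2048 + 4096 + 8192 + 16384 + 32768 + 65536 + 131072
= 260791



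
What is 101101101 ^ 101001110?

XOR: 1 when bits differ
  101101101
^ 101001110
-----------
  000100011
Decimal: 365 ^ 334 = 35



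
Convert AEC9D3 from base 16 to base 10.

Expand by place value (powers of 16):
Digit values: A = 10, E = 14, C = 12, D = 13
AEC9D3 = 10 × 16^5 + 14 × 16^4 + 12 × 16^3 + 9 × 16^2 + 13 × 16^1 + 3 × 16^0
= 10 × 1048576 + 14 × 65536 + 12 × 4096 + 9 × 256 + 13 × 16 + 3 × 1
= 10485760 + 917504 + 49152 + 2304 + 208 + 3
= 11454931



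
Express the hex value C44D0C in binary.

Convert each hex digit to 4 bits:
  C = 1100
  4 = 0100
  4 = 0100
  D = 1101
  0 = 0000
  C = 1100
Concatenate: 110001000100110100001100



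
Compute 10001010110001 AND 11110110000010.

AND: 1 only when both bits are 1
  10001010110001
& 11110110000010
----------------
  10000010000000
Decimal: 8881 & 15746 = 8320



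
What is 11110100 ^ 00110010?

XOR: 1 when bits differ
  11110100
^ 00110010
----------
  11000110
Decimal: 244 ^ 50 = 198



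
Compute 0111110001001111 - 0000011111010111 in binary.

Method 1 - Direct subtraction (column by column from the right: bit − bit − borrow-in; if negative, add 2 and borrow 1 from the next column):
borrow: 0000111111100000
        0111110001001111
-       0000011111010111
------------------------
        0111010001111000

Method 2 - Add two's complement:
Two's complement of 0000011111010111: invert → 1111100000101000, add 1 → 1111100000101001
  0111110001001111
+ 1111100000101001
------------------
 10111010001111000  (end carry out of the top bit = 1)
Discarding the end carry: 0111010001111000
Decimal check:
  0111110001001111 = 16384 + 8192 + 4096 + 2048 + 1024 + 64 + 8 + 4 + 2 + 1 = 31823
  0000011111010111 = 1024 + 512 + 256 + 128 + 64 + 16 + 4 + 2 + 1 = 2007
  31823 - 2007 = 29816, and 0111010001111000 = 16384 + 8192 + 4096 + 1024 + 64 + 32 + 16 + 8 = 29816 ✓



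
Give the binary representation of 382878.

Using repeated division by 2:
382878 ÷ 2 = 191439 remainder 0
191439 ÷ 2 = 95719 remainder 1
95719 ÷ 2 = 47859 remainder 1
47859 ÷ 2 = 23929 remainder 1
23929 ÷ 2 = 11964 remainder 1
11964 ÷ 2 = 5982 remainder 0
5982 ÷ 2 = 2991 remainder 0
2991 ÷ 2 = 1495 remainder 1
1495 ÷ 2 = 747 remainder 1
747 ÷ 2 = 373 remainder 1
373 ÷ 2 = 186 remainder 1
186 ÷ 2 = 93 remainder 0
93 ÷ 2 = 46 remainder 1
46 ÷ 2 = 23 remainder 0
23 ÷ 2 = 11 remainder 1
11 ÷ 2 = 5 remainder 1
5 ÷ 2 = 2 remainder 1
2 ÷ 2 = 1 remainder 0
1 ÷ 2 = 0 remainder 1
Reading remainders bottom to top: 1011101011110011110



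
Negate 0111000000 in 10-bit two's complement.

Original: 0111000000
Step 1 - Invert all bits: 1000111111
Step 2 - Add 1: 1001000000
Verification: 0111000000 + 1001000000 = 10000000000; discarding the end carry (carry out of the top bit) leaves the 10-bit value 0000000000, as required for x + (-x)



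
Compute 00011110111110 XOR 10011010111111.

XOR: 1 when bits differ
  00011110111110
^ 10011010111111
----------------
  10000100000001
Decimal: 1982 ^ 9919 = 8449



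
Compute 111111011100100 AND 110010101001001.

AND: 1 only when both bits are 1
  111111011100100
& 110010101001001
-----------------
  110010001000000
Decimal: 32484 & 25929 = 25664



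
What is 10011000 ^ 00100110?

XOR: 1 when bits differ
  10011000
^ 00100110
----------
  10111110
Decimal: 152 ^ 38 = 190



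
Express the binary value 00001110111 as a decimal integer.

Sum of powers of 2 for each 1-bit:
2^0 + 2^1 + 2^2 + 2^4 + 2^5 + 2^6
= 1 + 2 + 4 + 16 + 32 + 64
= 119



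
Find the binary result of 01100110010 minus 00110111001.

Method 1 - Direct subtraction (column by column from the right: bit − bit − borrow-in; if negative, add 2 and borrow 1 from the next column):
borrow: 01111110010
        01100110010
-       00110111001
-------------------
        00101111001

Method 2 - Add two's complement:
Two's complement of 00110111001: invert → 11001000110, add 1 → 11001000111
  01100110010
+ 11001000111
-------------
 100101111001  (end carry out of the top bit = 1)
Discarding the end carry: 00101111001
Decimal check:
  01100110010 = 512 + 256 + 32 + 16 + 2 = 818
  00110111001 = 256 + 128 + 32 + 16 + 8 + 1 = 441
  818 - 441 = 377, and 00101111001 = 256 + 64 + 32 + 16 + 8 + 1 = 377 ✓



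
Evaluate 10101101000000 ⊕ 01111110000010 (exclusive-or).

XOR: 1 when bits differ
  10101101000000
^ 01111110000010
----------------
  11010011000010
Decimal: 11072 ^ 8066 = 13506



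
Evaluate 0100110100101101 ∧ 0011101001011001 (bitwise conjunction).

AND: 1 only when both bits are 1
  0100110100101101
& 0011101001011001
------------------
  0000100000001001
Decimal: 19757 & 14937 = 2057



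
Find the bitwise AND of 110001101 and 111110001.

AND: 1 only when both bits are 1
  110001101
& 111110001
-----------
  110000001
Decimal: 397 & 497 = 385



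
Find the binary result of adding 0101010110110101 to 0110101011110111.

Add column by column from the right: bit + bit + carry-in; write the sum mod 2, carry 1 when the sum is 2 or 3.
carry:  1111111111101110
        0101010110110101
+       0110101011110111
------------------------
       01100000010101100
(the carry out of the leftmost column, 0, becomes the leading bit)
Decimal check:
  0101010110110101 = 16384 + 4096 + 1024 + 256 + 128 + 32 + 16 + 4 + 1 = 21941
  0110101011110111 = 16384 + 8192 + 2048 + 512 + 128 + 64 + 32 + 16 + 4 + 2 + 1 = 27383
  21941 + 27383 = 49324, and 01100000010101100 = 32768 + 16384 + 128 + 32 + 8 + 4 = 49324 ✓



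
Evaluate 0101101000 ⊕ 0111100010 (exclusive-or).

XOR: 1 when bits differ
  0101101000
^ 0111100010
------------
  0010001010
Decimal: 360 ^ 482 = 138



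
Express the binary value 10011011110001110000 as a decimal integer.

Sum of powers of 2 for each 1-bit:
2^4 + 2^5 + 2^6 + 2^10 + 2^11 + 2^12 + 2^13 + 2^15 + 2^16 + 2^19
= 16 + 32 + 64 + 1024 + 2048 + 4096 + 8192 + 32768 + 65536 + 524288
= 638064



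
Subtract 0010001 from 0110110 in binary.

Method 1 - Direct subtraction (column by column from the right: bit − bit − borrow-in; if negative, add 2 and borrow 1 from the next column):
borrow: 0000010
        0110110
-       0010001
---------------
        0100101

Method 2 - Add two's complement:
Two's complement of 0010001: invert → 1101110, add 1 → 1101111
  0110110
+ 1101111
---------
 10100101  (end carry out of the top bit = 1)
Discarding the end carry: 0100101
Decimal check:
  0110110 = 32 + 16 + 4 + 2 = 54
  0010001 = 16 + 1 = 17
  54 - 17 = 37, and 0100101 = 32 + 4 + 1 = 37 ✓



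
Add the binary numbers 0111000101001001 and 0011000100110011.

Add column by column from the right: bit + bit + carry-in; write the sum mod 2, carry 1 when the sum is 2 or 3.
carry:  1110001000000110
        0111000101001001
+       0011000100110011
------------------------
       01010001001111100
(the carry out of the leftmost column, 0, becomes the leading bit)
Decimal check:
  0111000101001001 = 16384 + 8192 + 4096 + 256 + 64 + 8 + 1 = 29001
  0011000100110011 = 8192 + 4096 + 256 + 32 + 16 + 2 + 1 = 12595
  29001 + 12595 = 41596, and 01010001001111100 = 32768 + 8192 + 512 + 64 + 32 + 16 + 8 + 4 = 41596 ✓



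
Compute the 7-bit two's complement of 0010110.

Original: 0010110
Step 1 - Invert all bits: 1101001
Step 2 - Add 1: 1101010
Verification: 0010110 + 1101010 = 10000000; discarding the end carry (carry out of the top bit) leaves the 7-bit value 0000000, as required for x + (-x)



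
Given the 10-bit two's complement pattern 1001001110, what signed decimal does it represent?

Binary: 1001001110
Sign bit: 1 (negative)
Invert: 0110110001
Add 1:  0110110010
Magnitude: 0110110010 = 256 + 128 + 32 + 16 + 2 = 434
Value: -434



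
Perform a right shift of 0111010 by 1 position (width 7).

Original: 0111010 (decimal 58)
Shift right by 1 position
Drop the 1 low bit; fill with zero on the left
Result: 0011101 (decimal 29)
Equivalent: 58 >> 1 = 58 ÷ 2^1 = 29



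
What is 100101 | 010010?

OR: 1 when either bit is 1
  100101
| 010010
--------
  110111
Decimal: 37 | 18 = 55



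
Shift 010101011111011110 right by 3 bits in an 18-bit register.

Original: 010101011111011110 (decimal 88030)
Shift right by 3 positions
Drop the 3 low bits; fill with zeros on the left
Result: 000010101011111011 (decimal 11003)
Equivalent: 88030 >> 3 = 88030 ÷ 2^3 = 11003

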